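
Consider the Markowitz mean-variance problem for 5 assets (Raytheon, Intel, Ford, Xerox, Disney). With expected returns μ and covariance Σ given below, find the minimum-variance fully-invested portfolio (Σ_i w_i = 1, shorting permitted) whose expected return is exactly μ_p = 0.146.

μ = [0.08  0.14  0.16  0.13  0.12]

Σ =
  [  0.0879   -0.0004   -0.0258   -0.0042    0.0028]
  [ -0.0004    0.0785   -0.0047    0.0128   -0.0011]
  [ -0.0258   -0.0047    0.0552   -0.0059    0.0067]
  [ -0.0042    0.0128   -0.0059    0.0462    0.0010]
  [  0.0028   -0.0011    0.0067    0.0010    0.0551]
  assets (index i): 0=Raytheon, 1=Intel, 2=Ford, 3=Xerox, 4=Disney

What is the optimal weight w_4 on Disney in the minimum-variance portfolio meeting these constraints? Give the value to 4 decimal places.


p=Σ⁻¹μ = [2.2591  1.5654  4.2334  3.0932  1.5234]
q=Σ⁻¹𝟙 = [20.8905  10.8932  29.7690  24.0410  13.2486]
a=μᵀp=1.662152  b=𝟙ᵀp=12.674495  c=𝟙ᵀq=98.842324  D=ac−b²=3.648182
λ₁=(c·0.146−b)/D = (98.842324·0.146−12.674495)/3.648182 = 0.481468
λ₂=(a−b·0.146)/D = (1.662152−12.674495·0.146)/3.648182 = -0.051621
w* = 0.481468·p + -0.051621·q:
  w_0 = 0.481468·2.2591 + -0.051621·20.8905 = 0.0093  (Raytheon)
  w_1 = 0.481468·1.5654 + -0.051621·10.8932 = 0.1914  (Intel)
  w_2 = 0.481468·4.2334 + -0.051621·29.7690 = 0.5015  (Ford)
  w_3 = 0.481468·3.0932 + -0.051621·24.0410 = 0.2482  (Xerox)
  w_4 = 0.481468·1.5234 + -0.051621·13.2486 = 0.0496  (Disney)
Σw_i=1.0000  μᵀw=0.1460
σ²=wᵀΣw=λ₁·μ_p+λ₂ = 0.481468·0.146 + -0.051621 = 0.018673 ≈ 0.0187

0.0496


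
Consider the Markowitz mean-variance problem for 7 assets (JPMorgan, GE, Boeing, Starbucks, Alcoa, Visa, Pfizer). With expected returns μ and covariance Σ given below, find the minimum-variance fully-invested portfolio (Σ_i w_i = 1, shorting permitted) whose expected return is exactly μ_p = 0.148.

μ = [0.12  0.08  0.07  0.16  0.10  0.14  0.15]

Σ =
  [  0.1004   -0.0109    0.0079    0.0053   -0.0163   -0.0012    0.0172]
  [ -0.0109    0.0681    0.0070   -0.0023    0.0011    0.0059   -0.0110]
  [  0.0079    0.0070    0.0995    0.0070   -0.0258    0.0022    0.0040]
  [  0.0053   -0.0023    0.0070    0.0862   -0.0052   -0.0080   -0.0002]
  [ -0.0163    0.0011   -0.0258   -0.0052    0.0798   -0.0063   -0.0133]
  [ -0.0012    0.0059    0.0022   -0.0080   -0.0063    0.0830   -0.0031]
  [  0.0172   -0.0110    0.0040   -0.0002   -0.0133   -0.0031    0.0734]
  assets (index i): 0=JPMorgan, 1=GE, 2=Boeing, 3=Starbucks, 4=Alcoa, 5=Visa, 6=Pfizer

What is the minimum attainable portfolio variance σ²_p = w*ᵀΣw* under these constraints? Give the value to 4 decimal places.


0.0199

g=Σ⁻¹μ = [1.1818  1.5320  0.8468  2.1005  2.4610  2.0547  2.4885]
h=Σ⁻¹𝟙 = [11.0763  16.9069  12.0965  13.1799  23.4328  14.3994  17.7930]
a=μᵀg=1.566779  b=𝟙ᵀg=12.665409  c=𝟙ᵀh=108.884919  D=ac−b²=10.186080
λ₁=(c·0.148−b)/D = (108.884919·0.148−12.665409)/10.186080 = 0.338654
λ₂=(a−b·0.148)/D = (1.566779−12.665409·0.148)/10.186080 = -0.030208
w* = 0.338654·g + -0.030208·h:
  w_0 = 0.338654·1.1818 + -0.030208·11.0763 = 0.0656  (JPMorgan)
  w_1 = 0.338654·1.5320 + -0.030208·16.9069 = 0.0081  (GE)
  w_2 = 0.338654·0.8468 + -0.030208·12.0965 = -0.0786  (Boeing)
  w_3 = 0.338654·2.1005 + -0.030208·13.1799 = 0.3132  (Starbucks)
  w_4 = 0.338654·2.4610 + -0.030208·23.4328 = 0.1256  (Alcoa)
  w_5 = 0.338654·2.0547 + -0.030208·14.3994 = 0.2609  (Visa)
  w_6 = 0.338654·2.4885 + -0.030208·17.7930 = 0.3053  (Pfizer)
Σw_i=1.0000  μᵀw=0.1480
σ²=wᵀΣw=λ₁·μ_p+λ₂ = 0.338654·0.148 + -0.030208 = 0.019913 ≈ 0.0199


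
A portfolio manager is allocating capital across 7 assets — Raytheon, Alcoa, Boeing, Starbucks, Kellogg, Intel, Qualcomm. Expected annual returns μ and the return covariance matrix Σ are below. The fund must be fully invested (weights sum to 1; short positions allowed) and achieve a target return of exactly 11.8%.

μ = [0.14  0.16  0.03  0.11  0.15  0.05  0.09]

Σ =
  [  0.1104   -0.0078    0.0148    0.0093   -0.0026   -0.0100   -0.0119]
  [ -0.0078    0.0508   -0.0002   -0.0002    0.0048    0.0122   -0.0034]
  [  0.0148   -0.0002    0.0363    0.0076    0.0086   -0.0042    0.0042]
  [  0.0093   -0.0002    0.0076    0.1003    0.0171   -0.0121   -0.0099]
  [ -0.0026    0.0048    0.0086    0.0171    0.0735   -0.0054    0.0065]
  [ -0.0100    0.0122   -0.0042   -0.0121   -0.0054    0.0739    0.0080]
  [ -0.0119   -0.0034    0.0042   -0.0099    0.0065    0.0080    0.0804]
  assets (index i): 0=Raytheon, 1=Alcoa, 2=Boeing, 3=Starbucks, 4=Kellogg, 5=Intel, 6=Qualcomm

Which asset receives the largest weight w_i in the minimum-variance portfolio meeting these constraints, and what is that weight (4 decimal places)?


u=Σ⁻¹μ = [1.7359  3.2522  -0.5616  0.9040  1.6478  0.4513  1.4764]
v=Σ⁻¹𝟙 = [9.6939  18.0694  19.9654  9.1029  8.1998  13.7114  12.6874]
a=μᵀu=1.248580  b=𝟙ᵀu=8.905936  c=𝟙ᵀv=91.430207  D=ac−b²=34.842195
λ₁=(c·0.118−b)/D = (91.430207·0.118−8.905936)/34.842195 = 0.054039
λ₂=(a−b·0.118)/D = (1.248580−8.905936·0.118)/34.842195 = 0.005674
w* = 0.054039·u + 0.005674·v:
  w_0 = 0.054039·1.7359 + 0.005674·9.6939 = 0.1488  (Raytheon)
  w_1 = 0.054039·3.2522 + 0.005674·18.0694 = 0.2783  (Alcoa)
  w_2 = 0.054039·-0.5616 + 0.005674·19.9654 = 0.0829  (Boeing)
  w_3 = 0.054039·0.9040 + 0.005674·9.1029 = 0.1005  (Starbucks)
  w_4 = 0.054039·1.6478 + 0.005674·8.1998 = 0.1356  (Kellogg)
  w_5 = 0.054039·0.4513 + 0.005674·13.7114 = 0.1022  (Intel)
  w_6 = 0.054039·1.4764 + 0.005674·12.6874 = 0.1518  (Qualcomm)
Σw_i=1.0000  μᵀw=0.1180
σ²=wᵀΣw=λ₁·μ_p+λ₂ = 0.054039·0.118 + 0.005674 = 0.012050 ≈ 0.0121

Alcoa (0.2783)


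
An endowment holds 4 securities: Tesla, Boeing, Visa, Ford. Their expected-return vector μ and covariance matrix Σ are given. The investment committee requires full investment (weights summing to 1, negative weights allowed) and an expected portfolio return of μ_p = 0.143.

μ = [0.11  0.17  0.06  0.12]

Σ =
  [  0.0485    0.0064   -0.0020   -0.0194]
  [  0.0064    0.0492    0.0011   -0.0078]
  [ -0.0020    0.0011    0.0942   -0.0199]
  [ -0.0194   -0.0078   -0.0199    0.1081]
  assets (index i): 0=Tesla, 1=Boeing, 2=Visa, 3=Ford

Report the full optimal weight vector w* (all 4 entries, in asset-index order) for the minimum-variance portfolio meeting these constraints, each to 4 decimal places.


0.2366  0.5333  0.0217  0.2085

u=Σ⁻¹μ = [2.6777  3.4055  1.0841  2.0359]
v=Σ⁻¹𝟙 = [25.8596  19.4872  14.7422  18.0115]
a=μᵀu=1.182845  b=𝟙ᵀu=9.203297  c=𝟙ᵀv=78.100509  D=ac−b²=7.680150
λ₁=(c·0.143−b)/D = (78.100509·0.143−9.203297)/7.680150 = 0.255864
λ₂=(a−b·0.143)/D = (1.182845−9.203297·0.143)/7.680150 = -0.017347
w* = 0.255864·u + -0.017347·v:
  w_0 = 0.255864·2.6777 + -0.017347·25.8596 = 0.2366  (Tesla)
  w_1 = 0.255864·3.4055 + -0.017347·19.4872 = 0.5333  (Boeing)
  w_2 = 0.255864·1.0841 + -0.017347·14.7422 = 0.0217  (Visa)
  w_3 = 0.255864·2.0359 + -0.017347·18.0115 = 0.2085  (Ford)
Σw_i=1.0000  μᵀw=0.1430
σ²=wᵀΣw=λ₁·μ_p+λ₂ = 0.255864·0.143 + -0.017347 = 0.019242 ≈ 0.0192


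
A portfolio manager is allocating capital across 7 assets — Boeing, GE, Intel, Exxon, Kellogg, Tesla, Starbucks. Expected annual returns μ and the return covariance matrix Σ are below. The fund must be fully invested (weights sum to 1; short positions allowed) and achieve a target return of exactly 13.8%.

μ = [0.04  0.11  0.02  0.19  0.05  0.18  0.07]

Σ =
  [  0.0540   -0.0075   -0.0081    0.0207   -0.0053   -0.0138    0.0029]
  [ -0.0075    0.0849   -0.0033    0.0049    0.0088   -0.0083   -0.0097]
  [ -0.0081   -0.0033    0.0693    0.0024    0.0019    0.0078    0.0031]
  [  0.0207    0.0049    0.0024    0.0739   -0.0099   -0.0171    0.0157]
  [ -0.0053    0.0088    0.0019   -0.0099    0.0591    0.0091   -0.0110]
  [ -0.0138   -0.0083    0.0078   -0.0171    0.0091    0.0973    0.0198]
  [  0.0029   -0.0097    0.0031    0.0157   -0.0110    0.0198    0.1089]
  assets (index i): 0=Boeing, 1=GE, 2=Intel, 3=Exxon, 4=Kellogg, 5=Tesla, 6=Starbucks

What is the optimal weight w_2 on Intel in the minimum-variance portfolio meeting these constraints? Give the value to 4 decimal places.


0.0308

u=Σ⁻¹μ = [0.4761  1.3152  0.0002  3.0521  0.8062  2.5042  -0.0666]
v=Σ⁻¹𝟙 = [23.7483  14.1932  15.3991  8.9287  17.5205  11.9900  7.6787]
a=μᵀu=1.230015  b=𝟙ᵀu=8.087340  c=𝟙ᵀv=99.458347  D=ac−b²=56.930246
λ₁=(c·0.138−b)/D = (99.458347·0.138−8.087340)/56.930246 = 0.099032
λ₂=(a−b·0.138)/D = (1.230015−8.087340·0.138)/56.930246 = 0.002002
w* = 0.099032·u + 0.002002·v:
  w_0 = 0.099032·0.4761 + 0.002002·23.7483 = 0.0947  (Boeing)
  w_1 = 0.099032·1.3152 + 0.002002·14.1932 = 0.1587  (GE)
  w_2 = 0.099032·0.0002 + 0.002002·15.3991 = 0.0308  (Intel)
  w_3 = 0.099032·3.0521 + 0.002002·8.9287 = 0.3201  (Exxon)
  w_4 = 0.099032·0.8062 + 0.002002·17.5205 = 0.1149  (Kellogg)
  w_5 = 0.099032·2.5042 + 0.002002·11.9900 = 0.2720  (Tesla)
  w_6 = 0.099032·-0.0666 + 0.002002·7.6787 = 0.0088  (Starbucks)
Σw_i=1.0000  μᵀw=0.1380
σ²=wᵀΣw=λ₁·μ_p+λ₂ = 0.099032·0.138 + 0.002002 = 0.015668 ≈ 0.0157


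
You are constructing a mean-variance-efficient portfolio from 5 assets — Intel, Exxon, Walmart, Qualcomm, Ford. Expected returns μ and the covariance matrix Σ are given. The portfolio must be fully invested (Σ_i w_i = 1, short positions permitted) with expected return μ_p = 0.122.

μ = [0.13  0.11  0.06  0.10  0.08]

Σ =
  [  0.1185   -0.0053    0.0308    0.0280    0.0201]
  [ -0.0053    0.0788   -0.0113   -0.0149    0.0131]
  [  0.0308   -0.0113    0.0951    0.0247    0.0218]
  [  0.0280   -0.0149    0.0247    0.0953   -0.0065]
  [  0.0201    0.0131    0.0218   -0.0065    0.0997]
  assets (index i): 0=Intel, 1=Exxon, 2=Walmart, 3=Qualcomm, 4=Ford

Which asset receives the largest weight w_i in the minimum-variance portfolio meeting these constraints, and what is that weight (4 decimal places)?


g=Σ⁻¹μ = [0.7944  1.5978  0.1856  1.0490  0.4601]
h=Σ⁻¹𝟙 = [3.7632  14.8088  6.8746  10.3643  6.4982]
a=μᵀg=0.431877  b=𝟙ᵀg=4.086934  c=𝟙ᵀh=42.308987  D=ac−b²=1.569264
λ₁=(c·0.122−b)/D = (42.308987·0.122−4.086934)/1.569264 = 0.684883
λ₂=(a−b·0.122)/D = (0.431877−4.086934·0.122)/1.569264 = -0.042522
w* = 0.684883·g + -0.042522·h:
  w_0 = 0.684883·0.7944 + -0.042522·3.7632 = 0.3840  (Intel)
  w_1 = 0.684883·1.5978 + -0.042522·14.8088 = 0.4646  (Exxon)
  w_2 = 0.684883·0.1856 + -0.042522·6.8746 = -0.1652  (Walmart)
  w_3 = 0.684883·1.0490 + -0.042522·10.3643 = 0.2778  (Qualcomm)
  w_4 = 0.684883·0.4601 + -0.042522·6.4982 = 0.0388  (Ford)
Σw_i=1.0000  μᵀw=0.1220
σ²=wᵀΣw=λ₁·μ_p+λ₂ = 0.684883·0.122 + -0.042522 = 0.041034 ≈ 0.0410

Exxon (0.4646)


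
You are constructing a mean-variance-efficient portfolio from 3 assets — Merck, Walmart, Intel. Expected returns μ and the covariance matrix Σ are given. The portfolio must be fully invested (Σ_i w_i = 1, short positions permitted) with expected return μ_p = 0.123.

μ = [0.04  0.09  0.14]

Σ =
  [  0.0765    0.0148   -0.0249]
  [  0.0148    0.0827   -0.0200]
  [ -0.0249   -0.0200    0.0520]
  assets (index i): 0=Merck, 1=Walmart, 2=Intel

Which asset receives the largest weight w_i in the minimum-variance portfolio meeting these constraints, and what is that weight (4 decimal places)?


Intel (0.6919)

p=Σ⁻¹μ = [1.5109  1.8125  4.1129]
q=Σ⁻¹𝟙 = [21.5288  16.9605  36.0630]
a=μᵀp=0.799378  b=𝟙ᵀp=7.436423  c=𝟙ᵀq=74.552349  D=ac−b²=4.295157
λ₁=(c·0.123−b)/D = (74.552349·0.123−7.436423)/4.295157 = 0.403598
λ₂=(a−b·0.123)/D = (0.799378−7.436423·0.123)/4.295157 = -0.026845
w* = 0.403598·p + -0.026845·q:
  w_0 = 0.403598·1.5109 + -0.026845·21.5288 = 0.0319  (Merck)
  w_1 = 0.403598·1.8125 + -0.026845·16.9605 = 0.2762  (Walmart)
  w_2 = 0.403598·4.1129 + -0.026845·36.0630 = 0.6919  (Intel)
Σw_i=1.0000  μᵀw=0.1230
σ²=wᵀΣw=λ₁·μ_p+λ₂ = 0.403598·0.123 + -0.026845 = 0.022798 ≈ 0.0228


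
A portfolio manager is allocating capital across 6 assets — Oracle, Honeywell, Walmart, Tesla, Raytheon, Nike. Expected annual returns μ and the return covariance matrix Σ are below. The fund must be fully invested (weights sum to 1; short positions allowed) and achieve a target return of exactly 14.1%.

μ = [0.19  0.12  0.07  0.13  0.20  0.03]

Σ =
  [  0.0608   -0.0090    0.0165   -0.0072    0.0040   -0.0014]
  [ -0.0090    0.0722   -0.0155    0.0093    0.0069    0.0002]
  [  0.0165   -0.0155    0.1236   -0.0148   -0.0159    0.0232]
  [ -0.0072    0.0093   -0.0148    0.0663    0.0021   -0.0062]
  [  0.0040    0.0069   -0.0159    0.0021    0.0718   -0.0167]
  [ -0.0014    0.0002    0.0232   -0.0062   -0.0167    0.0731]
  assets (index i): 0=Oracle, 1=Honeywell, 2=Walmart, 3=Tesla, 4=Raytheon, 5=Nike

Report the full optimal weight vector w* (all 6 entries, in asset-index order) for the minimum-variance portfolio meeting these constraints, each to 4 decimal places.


0.2428  0.1457  0.0771  0.1934  0.2154  0.1256

g=Σ⁻¹μ = [3.2720  1.6743  0.7720  2.2637  2.7921  1.0533]
h=Σ⁻¹𝟙 = [17.5503  13.9305  8.7049  17.9955  16.8726  16.5961]
a=μᵀg=1.760923  b=𝟙ᵀg=11.827363  c=𝟙ᵀh=91.649803  D=ac−b²=21.501782
λ₁=(c·0.141−b)/D = (91.649803·0.141−11.827363)/21.501782 = 0.050938
λ₂=(a−b·0.141)/D = (1.760923−11.827363·0.141)/21.501782 = 0.004338
w* = 0.050938·g + 0.004338·h:
  w_0 = 0.050938·3.2720 + 0.004338·17.5503 = 0.2428  (Oracle)
  w_1 = 0.050938·1.6743 + 0.004338·13.9305 = 0.1457  (Honeywell)
  w_2 = 0.050938·0.7720 + 0.004338·8.7049 = 0.0771  (Walmart)
  w_3 = 0.050938·2.2637 + 0.004338·17.9955 = 0.1934  (Tesla)
  w_4 = 0.050938·2.7921 + 0.004338·16.8726 = 0.2154  (Raytheon)
  w_5 = 0.050938·1.0533 + 0.004338·16.5961 = 0.1256  (Nike)
Σw_i=1.0000  μᵀw=0.1410
σ²=wᵀΣw=λ₁·μ_p+λ₂ = 0.050938·0.141 + 0.004338 = 0.011520 ≈ 0.0115


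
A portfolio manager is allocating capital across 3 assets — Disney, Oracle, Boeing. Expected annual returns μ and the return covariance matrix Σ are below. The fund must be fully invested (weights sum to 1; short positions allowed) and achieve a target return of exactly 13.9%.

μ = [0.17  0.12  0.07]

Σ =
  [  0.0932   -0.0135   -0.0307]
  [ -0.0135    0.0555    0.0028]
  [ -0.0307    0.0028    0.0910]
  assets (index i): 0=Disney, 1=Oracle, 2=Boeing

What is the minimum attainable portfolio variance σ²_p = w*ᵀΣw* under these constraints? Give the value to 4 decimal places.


0.0240

g=Σ⁻¹μ = [2.7540  2.7506  1.6137]
h=Σ⁻¹𝟙 = [19.4625  21.9005  16.8811]
a=μᵀg=0.911219  b=𝟙ᵀg=7.118359  c=𝟙ᵀh=58.244060  D=ac−b²=2.402059
λ₁=(c·0.139−b)/D = (58.244060·0.139−7.118359)/2.402059 = 0.406970
λ₂=(a−b·0.139)/D = (0.911219−7.118359·0.139)/2.402059 = -0.032569
w* = 0.406970·g + -0.032569·h:
  w_0 = 0.406970·2.7540 + -0.032569·19.4625 = 0.4869  (Disney)
  w_1 = 0.406970·2.7506 + -0.032569·21.9005 = 0.4062  (Oracle)
  w_2 = 0.406970·1.6137 + -0.032569·16.8811 = 0.1069  (Boeing)
Σw_i=1.0000  μᵀw=0.1390
σ²=wᵀΣw=λ₁·μ_p+λ₂ = 0.406970·0.139 + -0.032569 = 0.024000 ≈ 0.0240


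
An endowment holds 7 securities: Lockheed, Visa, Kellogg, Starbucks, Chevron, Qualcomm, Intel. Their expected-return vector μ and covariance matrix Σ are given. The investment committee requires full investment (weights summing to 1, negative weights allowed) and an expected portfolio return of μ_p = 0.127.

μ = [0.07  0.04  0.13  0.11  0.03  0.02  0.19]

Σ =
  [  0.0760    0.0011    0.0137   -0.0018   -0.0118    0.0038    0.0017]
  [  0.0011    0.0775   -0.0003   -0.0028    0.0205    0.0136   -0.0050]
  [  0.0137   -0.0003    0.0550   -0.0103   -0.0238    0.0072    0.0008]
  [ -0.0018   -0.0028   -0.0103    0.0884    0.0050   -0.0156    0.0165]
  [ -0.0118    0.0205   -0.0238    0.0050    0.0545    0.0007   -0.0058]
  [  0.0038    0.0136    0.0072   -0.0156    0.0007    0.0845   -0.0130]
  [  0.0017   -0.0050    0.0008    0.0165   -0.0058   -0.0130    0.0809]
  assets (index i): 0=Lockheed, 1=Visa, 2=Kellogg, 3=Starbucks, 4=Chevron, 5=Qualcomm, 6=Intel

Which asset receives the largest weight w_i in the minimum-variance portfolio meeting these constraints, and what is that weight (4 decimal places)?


g=Σ⁻¹μ = [0.6265  0.0331  3.3042  1.1696  2.2484  0.4733  2.3035]
h=Σ⁻¹𝟙 = [12.1954  3.2962  30.0274  12.9269  32.9784  12.4233  13.7356]
a=μᵀg=1.117967  b=𝟙ᵀg=10.158634  c=𝟙ᵀh=117.583237  D=ac−b²=28.256343
λ₁=(c·0.127−b)/D = (117.583237·0.127−10.158634)/28.256343 = 0.168969
λ₂=(a−b·0.127)/D = (1.117967−10.158634·0.127)/28.256343 = -0.006093
w* = 0.168969·g + -0.006093·h:
  w_0 = 0.168969·0.6265 + -0.006093·12.1954 = 0.0316  (Lockheed)
  w_1 = 0.168969·0.0331 + -0.006093·3.2962 = -0.0145  (Visa)
  w_2 = 0.168969·3.3042 + -0.006093·30.0274 = 0.3753  (Kellogg)
  w_3 = 0.168969·1.1696 + -0.006093·12.9269 = 0.1188  (Starbucks)
  w_4 = 0.168969·2.2484 + -0.006093·32.9784 = 0.1790  (Chevron)
  w_5 = 0.168969·0.4733 + -0.006093·12.4233 = 0.0043  (Qualcomm)
  w_6 = 0.168969·2.3035 + -0.006093·13.7356 = 0.3055  (Intel)
Σw_i=1.0000  μᵀw=0.1270
σ²=wᵀΣw=λ₁·μ_p+λ₂ = 0.168969·0.127 + -0.006093 = 0.015366 ≈ 0.0154

Kellogg (0.3753)


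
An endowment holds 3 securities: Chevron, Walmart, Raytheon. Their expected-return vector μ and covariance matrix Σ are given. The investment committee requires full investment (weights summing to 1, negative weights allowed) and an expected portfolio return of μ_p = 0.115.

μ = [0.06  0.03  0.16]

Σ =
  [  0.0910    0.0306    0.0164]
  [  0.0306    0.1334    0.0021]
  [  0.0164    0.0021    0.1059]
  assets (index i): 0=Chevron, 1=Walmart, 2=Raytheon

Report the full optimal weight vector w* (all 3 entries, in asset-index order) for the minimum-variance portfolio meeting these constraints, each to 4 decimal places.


0.2581  0.1476  0.5943

x=Σ⁻¹μ = [0.3571  0.1201  1.4532]
y=Σ⁻¹𝟙 = [7.6313  5.6174  8.1497]
a=μᵀx=0.257536  b=𝟙ᵀx=1.930350  c=𝟙ᵀy=21.398444  D=ac−b²=1.784619
λ₁=(c·0.115−b)/D = (21.398444·0.115−1.930350)/1.784619 = 0.297246
λ₂=(a−b·0.115)/D = (0.257536−1.930350·0.115)/1.784619 = 0.019918
w* = 0.297246·x + 0.019918·y:
  w_0 = 0.297246·0.3571 + 0.019918·7.6313 = 0.2581  (Chevron)
  w_1 = 0.297246·0.1201 + 0.019918·5.6174 = 0.1476  (Walmart)
  w_2 = 0.297246·1.4532 + 0.019918·8.1497 = 0.5943  (Raytheon)
Σw_i=1.0000  μᵀw=0.1150
σ²=wᵀΣw=λ₁·μ_p+λ₂ = 0.297246·0.115 + 0.019918 = 0.054101 ≈ 0.0541


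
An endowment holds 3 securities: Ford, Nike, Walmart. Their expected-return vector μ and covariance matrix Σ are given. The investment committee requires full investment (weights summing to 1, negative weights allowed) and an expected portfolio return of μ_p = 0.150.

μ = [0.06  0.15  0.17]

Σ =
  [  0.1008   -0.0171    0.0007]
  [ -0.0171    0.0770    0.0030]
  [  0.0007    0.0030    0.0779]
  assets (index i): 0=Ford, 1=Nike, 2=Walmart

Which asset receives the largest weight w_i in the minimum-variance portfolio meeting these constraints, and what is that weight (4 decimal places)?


p=Σ⁻¹μ = [0.9325  2.0735  2.0941]
q=Σ⁻¹𝟙 = [12.4275  15.2740  12.1371]
a=μᵀp=0.722968  b=𝟙ᵀp=5.100054  c=𝟙ᵀq=39.838566  D=ac−b²=2.791456
λ₁=(c·0.150−b)/D = (39.838566·0.150−5.100054)/2.791456 = 0.313718
λ₂=(a−b·0.150)/D = (0.722968−5.100054·0.150)/2.791456 = -0.015060
w* = 0.313718·p + -0.015060·q:
  w_0 = 0.313718·0.9325 + -0.015060·12.4275 = 0.1054  (Ford)
  w_1 = 0.313718·2.0735 + -0.015060·15.2740 = 0.4205  (Nike)
  w_2 = 0.313718·2.0941 + -0.015060·12.1371 = 0.4742  (Walmart)
Σw_i=1.0000  μᵀw=0.1500
σ²=wᵀΣw=λ₁·μ_p+λ₂ = 0.313718·0.150 + -0.015060 = 0.031997 ≈ 0.0320

Walmart (0.4742)


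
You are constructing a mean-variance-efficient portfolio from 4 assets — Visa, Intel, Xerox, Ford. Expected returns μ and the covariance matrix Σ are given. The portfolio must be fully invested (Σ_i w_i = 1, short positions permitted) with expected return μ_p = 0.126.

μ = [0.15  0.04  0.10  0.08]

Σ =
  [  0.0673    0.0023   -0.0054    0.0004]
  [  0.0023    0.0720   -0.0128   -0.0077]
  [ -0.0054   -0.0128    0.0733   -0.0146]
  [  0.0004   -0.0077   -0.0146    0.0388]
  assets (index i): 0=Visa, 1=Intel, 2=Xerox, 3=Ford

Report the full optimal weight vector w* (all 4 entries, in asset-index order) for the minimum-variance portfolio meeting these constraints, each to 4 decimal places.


0.5375  -0.0706  0.2776  0.2556

p=Σ⁻¹μ = [2.3591  1.2455  2.3897  3.1839]
q=Σ⁻¹𝟙 = [15.9987  22.4191  26.7261  40.1141]
a=μᵀp=0.897374  b=𝟙ᵀp=9.178310  c=𝟙ᵀq=105.258060  D=ac−b²=10.214421
λ₁=(c·0.126−b)/D = (105.258060·0.126−9.178310)/10.214421 = 0.399847
λ₂=(a−b·0.126)/D = (0.897374−9.178310·0.126)/10.214421 = -0.025365
w* = 0.399847·p + -0.025365·q:
  w_0 = 0.399847·2.3591 + -0.025365·15.9987 = 0.5375  (Visa)
  w_1 = 0.399847·1.2455 + -0.025365·22.4191 = -0.0706  (Intel)
  w_2 = 0.399847·2.3897 + -0.025365·26.7261 = 0.2776  (Xerox)
  w_3 = 0.399847·3.1839 + -0.025365·40.1141 = 0.2556  (Ford)
Σw_i=1.0000  μᵀw=0.1260
σ²=wᵀΣw=λ₁·μ_p+λ₂ = 0.399847·0.126 + -0.025365 = 0.025015 ≈ 0.0250


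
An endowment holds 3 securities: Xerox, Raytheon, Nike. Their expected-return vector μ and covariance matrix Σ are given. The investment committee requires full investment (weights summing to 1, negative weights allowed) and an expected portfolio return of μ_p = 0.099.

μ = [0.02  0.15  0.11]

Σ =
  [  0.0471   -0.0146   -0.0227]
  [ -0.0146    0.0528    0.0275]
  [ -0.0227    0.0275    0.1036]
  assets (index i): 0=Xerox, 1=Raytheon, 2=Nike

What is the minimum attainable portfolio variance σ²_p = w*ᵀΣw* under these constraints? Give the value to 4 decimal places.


g=Σ⁻¹μ = [1.6506  2.9660  0.6361]
h=Σ⁻¹𝟙 = [33.5109  22.4590  11.0335]
a=μᵀg=0.547889  b=𝟙ᵀg=5.252761  c=𝟙ᵀh=67.003457  D=ac−b²=9.118930
λ₁=(c·0.099−b)/D = (67.003457·0.099−5.252761)/9.118930 = 0.151397
λ₂=(a−b·0.099)/D = (0.547889−5.252761·0.099)/9.118930 = 0.003056
w* = 0.151397·g + 0.003056·h:
  w_0 = 0.151397·1.6506 + 0.003056·33.5109 = 0.3523  (Xerox)
  w_1 = 0.151397·2.9660 + 0.003056·22.4590 = 0.5177  (Raytheon)
  w_2 = 0.151397·0.6361 + 0.003056·11.0335 = 0.1300  (Nike)
Σw_i=1.0000  μᵀw=0.0990
σ²=wᵀΣw=λ₁·μ_p+λ₂ = 0.151397·0.099 + 0.003056 = 0.018044 ≈ 0.0180

0.0180


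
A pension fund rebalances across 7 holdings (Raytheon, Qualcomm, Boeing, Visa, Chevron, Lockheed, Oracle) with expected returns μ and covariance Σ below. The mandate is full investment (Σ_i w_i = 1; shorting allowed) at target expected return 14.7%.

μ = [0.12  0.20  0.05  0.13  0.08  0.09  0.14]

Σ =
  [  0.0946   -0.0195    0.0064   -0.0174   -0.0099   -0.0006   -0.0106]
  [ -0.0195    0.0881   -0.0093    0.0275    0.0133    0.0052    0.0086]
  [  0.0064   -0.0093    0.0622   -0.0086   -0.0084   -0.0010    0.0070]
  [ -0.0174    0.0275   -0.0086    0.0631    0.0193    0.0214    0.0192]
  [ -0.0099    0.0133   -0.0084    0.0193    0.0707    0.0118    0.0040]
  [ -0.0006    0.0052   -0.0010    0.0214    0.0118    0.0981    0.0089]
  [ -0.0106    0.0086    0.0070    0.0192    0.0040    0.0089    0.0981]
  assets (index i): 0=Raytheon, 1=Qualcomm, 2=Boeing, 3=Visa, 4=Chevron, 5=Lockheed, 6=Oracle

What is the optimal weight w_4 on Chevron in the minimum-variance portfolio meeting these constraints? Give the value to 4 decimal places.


0.0272

p=Σ⁻¹μ = [2.0640  2.2575  1.0590  1.1111  0.6903  0.3964  1.0951]
q=Σ⁻¹𝟙 = [15.4828  10.6742  18.5274  10.3080  12.3888  5.5756  6.5804]
a=μᵀp=1.140778  b=𝟙ᵀp=8.673348  c=𝟙ᵀq=79.537209  D=ac−b²=15.507327
λ₁=(c·0.147−b)/D = (79.537209·0.147−8.673348)/15.507327 = 0.194658
λ₂=(a−b·0.147)/D = (1.140778−8.673348·0.147)/15.507327 = -0.008654
w* = 0.194658·p + -0.008654·q:
  w_0 = 0.194658·2.0640 + -0.008654·15.4828 = 0.2678  (Raytheon)
  w_1 = 0.194658·2.2575 + -0.008654·10.6742 = 0.3471  (Qualcomm)
  w_2 = 0.194658·1.0590 + -0.008654·18.5274 = 0.0458  (Boeing)
  w_3 = 0.194658·1.1111 + -0.008654·10.3080 = 0.1271  (Visa)
  w_4 = 0.194658·0.6903 + -0.008654·12.3888 = 0.0272  (Chevron)
  w_5 = 0.194658·0.3964 + -0.008654·5.5756 = 0.0289  (Lockheed)
  w_6 = 0.194658·1.0951 + -0.008654·6.5804 = 0.1562  (Oracle)
Σw_i=1.0000  μᵀw=0.1470
σ²=wᵀΣw=λ₁·μ_p+λ₂ = 0.194658·0.147 + -0.008654 = 0.019960 ≈ 0.0200


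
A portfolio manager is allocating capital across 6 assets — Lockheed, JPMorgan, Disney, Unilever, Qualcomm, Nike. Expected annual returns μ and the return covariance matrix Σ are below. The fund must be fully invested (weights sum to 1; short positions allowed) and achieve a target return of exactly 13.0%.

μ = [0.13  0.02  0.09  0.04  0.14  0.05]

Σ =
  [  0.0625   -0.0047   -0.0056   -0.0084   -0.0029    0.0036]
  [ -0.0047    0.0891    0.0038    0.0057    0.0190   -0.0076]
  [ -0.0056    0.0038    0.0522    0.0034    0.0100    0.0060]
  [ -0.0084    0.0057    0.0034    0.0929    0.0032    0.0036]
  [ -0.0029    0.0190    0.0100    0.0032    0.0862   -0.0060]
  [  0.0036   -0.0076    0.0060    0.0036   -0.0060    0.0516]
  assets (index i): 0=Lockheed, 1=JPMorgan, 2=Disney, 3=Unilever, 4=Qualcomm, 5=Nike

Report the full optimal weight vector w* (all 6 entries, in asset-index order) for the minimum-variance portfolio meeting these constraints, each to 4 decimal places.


x=Σ⁻¹μ = [2.3130  -0.0189  1.5534  0.5004  1.5610  0.7708]
y=Σ⁻¹𝟙 = [18.9724  10.5221  15.9682  10.2412  8.9454  18.0749]
a=μᵀx=0.717219  b=𝟙ᵀx=6.679735  c=𝟙ᵀy=82.724136  D=ac−b²=14.712470
λ₁=(c·0.130−b)/D = (82.724136·0.130−6.679735)/14.712470 = 0.276935
λ₂=(a−b·0.130)/D = (0.717219−6.679735·0.130)/14.712470 = -0.010273
w* = 0.276935·x + -0.010273·y:
  w_0 = 0.276935·2.3130 + -0.010273·18.9724 = 0.4457  (Lockheed)
  w_1 = 0.276935·-0.0189 + -0.010273·10.5221 = -0.1133  (JPMorgan)
  w_2 = 0.276935·1.5534 + -0.010273·15.9682 = 0.2662  (Disney)
  w_3 = 0.276935·0.5004 + -0.010273·10.2412 = 0.0334  (Unilever)
  w_4 = 0.276935·1.5610 + -0.010273·8.9454 = 0.3404  (Qualcomm)
  w_5 = 0.276935·0.7708 + -0.010273·18.0749 = 0.0278  (Nike)
Σw_i=1.0000  μᵀw=0.1300
σ²=wᵀΣw=λ₁·μ_p+λ₂ = 0.276935·0.130 + -0.010273 = 0.025728 ≈ 0.0257

0.4457  -0.1133  0.2662  0.0334  0.3404  0.0278


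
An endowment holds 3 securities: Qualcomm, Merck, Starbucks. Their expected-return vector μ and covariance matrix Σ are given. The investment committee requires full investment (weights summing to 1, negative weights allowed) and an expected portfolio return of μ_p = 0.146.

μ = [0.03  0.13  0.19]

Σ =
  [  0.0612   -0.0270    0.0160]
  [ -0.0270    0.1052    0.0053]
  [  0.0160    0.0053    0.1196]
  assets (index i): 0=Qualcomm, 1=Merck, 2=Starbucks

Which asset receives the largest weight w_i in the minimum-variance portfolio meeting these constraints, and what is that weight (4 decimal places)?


g=Σ⁻¹μ = [0.7088  1.3454  1.4342]
h=Σ⁻¹𝟙 = [21.6158  14.8110  4.8131]
a=μᵀg=0.468662  b=𝟙ᵀg=3.488396  c=𝟙ᵀh=41.239919  D=ac−b²=7.158669
λ₁=(c·0.146−b)/D = (41.239919·0.146−3.488396)/7.158669 = 0.353785
λ₂=(a−b·0.146)/D = (0.468662−3.488396·0.146)/7.158669 = -0.005678
w* = 0.353785·g + -0.005678·h:
  w_0 = 0.353785·0.7088 + -0.005678·21.6158 = 0.1280  (Qualcomm)
  w_1 = 0.353785·1.3454 + -0.005678·14.8110 = 0.3919  (Merck)
  w_2 = 0.353785·1.4342 + -0.005678·4.8131 = 0.4801  (Starbucks)
Σw_i=1.0000  μᵀw=0.1460
σ²=wᵀΣw=λ₁·μ_p+λ₂ = 0.353785·0.146 + -0.005678 = 0.045975 ≈ 0.0460

Starbucks (0.4801)


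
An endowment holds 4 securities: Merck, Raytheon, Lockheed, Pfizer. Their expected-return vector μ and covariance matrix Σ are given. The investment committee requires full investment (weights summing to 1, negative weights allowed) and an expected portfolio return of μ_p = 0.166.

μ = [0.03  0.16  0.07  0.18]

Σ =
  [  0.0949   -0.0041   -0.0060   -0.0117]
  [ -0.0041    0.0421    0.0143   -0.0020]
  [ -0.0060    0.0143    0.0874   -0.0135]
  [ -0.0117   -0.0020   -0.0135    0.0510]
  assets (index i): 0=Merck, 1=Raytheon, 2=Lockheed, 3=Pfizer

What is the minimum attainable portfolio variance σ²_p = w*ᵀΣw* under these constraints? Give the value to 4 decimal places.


p=Σ⁻¹μ = [1.0490  3.7965  0.8936  4.1555]
q=Σ⁻¹𝟙 = [15.7238  22.1241  13.1591  27.5660]
a=μᵀp=1.449451  b=𝟙ᵀp=9.894580  c=𝟙ᵀq=78.572958  D=ac−b²=15.984941
λ₁=(c·0.166−b)/D = (78.572958·0.166−9.894580)/15.984941 = 0.196969
λ₂=(a−b·0.166)/D = (1.449451−9.894580·0.166)/15.984941 = -0.012077
w* = 0.196969·p + -0.012077·q:
  w_0 = 0.196969·1.0490 + -0.012077·15.7238 = 0.0167  (Merck)
  w_1 = 0.196969·3.7965 + -0.012077·22.1241 = 0.4806  (Raytheon)
  w_2 = 0.196969·0.8936 + -0.012077·13.1591 = 0.0171  (Lockheed)
  w_3 = 0.196969·4.1555 + -0.012077·27.5660 = 0.4856  (Pfizer)
Σw_i=1.0000  μᵀw=0.1660
σ²=wᵀΣw=λ₁·μ_p+λ₂ = 0.196969·0.166 + -0.012077 = 0.020620 ≈ 0.0206

0.0206


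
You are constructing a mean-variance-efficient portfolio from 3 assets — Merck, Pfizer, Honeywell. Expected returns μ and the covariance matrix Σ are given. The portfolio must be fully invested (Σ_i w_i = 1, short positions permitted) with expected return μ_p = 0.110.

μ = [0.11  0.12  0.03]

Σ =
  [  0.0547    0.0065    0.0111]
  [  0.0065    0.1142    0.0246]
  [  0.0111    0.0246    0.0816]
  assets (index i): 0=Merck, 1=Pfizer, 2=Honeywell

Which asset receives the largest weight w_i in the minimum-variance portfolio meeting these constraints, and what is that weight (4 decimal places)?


Merck (0.6513)

x=Σ⁻¹μ = [1.9331  0.9820  -0.1914]
y=Σ⁻¹𝟙 = [15.8830  6.0725  8.2637]
a=μᵀx=0.324739  b=𝟙ᵀx=2.723739  c=𝟙ᵀy=30.219166  D=ac−b²=2.394592
λ₁=(c·0.110−b)/D = (30.219166·0.110−2.723739)/2.394592 = 0.250719
λ₂=(a−b·0.110)/D = (0.324739−2.723739·0.110)/2.394592 = 0.010494
w* = 0.250719·x + 0.010494·y:
  w_0 = 0.250719·1.9331 + 0.010494·15.8830 = 0.6513  (Merck)
  w_1 = 0.250719·0.9820 + 0.010494·6.0725 = 0.3099  (Pfizer)
  w_2 = 0.250719·-0.1914 + 0.010494·8.2637 = 0.0387  (Honeywell)
Σw_i=1.0000  μᵀw=0.1100
σ²=wᵀΣw=λ₁·μ_p+λ₂ = 0.250719·0.110 + 0.010494 = 0.038073 ≈ 0.0381


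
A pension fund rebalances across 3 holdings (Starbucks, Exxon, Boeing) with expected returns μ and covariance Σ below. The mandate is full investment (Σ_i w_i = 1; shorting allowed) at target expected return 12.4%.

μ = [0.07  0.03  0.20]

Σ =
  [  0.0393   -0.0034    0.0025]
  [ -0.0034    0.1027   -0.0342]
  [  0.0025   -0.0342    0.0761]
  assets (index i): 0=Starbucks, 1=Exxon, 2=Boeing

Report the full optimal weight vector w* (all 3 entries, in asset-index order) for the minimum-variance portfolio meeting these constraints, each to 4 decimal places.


g=Σ⁻¹μ = [1.6996  1.4170  3.2091]
h=Σ⁻¹𝟙 = [25.6631  17.2658  20.0570]
a=μᵀg=0.803309  b=𝟙ᵀg=6.325786  c=𝟙ᵀh=62.985942  D=ac−b²=10.581579
λ₁=(c·0.124−b)/D = (62.985942·0.124−6.325786)/10.581579 = 0.140288
λ₂=(a−b·0.124)/D = (0.803309−6.325786·0.124)/10.581579 = 0.001787
w* = 0.140288·g + 0.001787·h:
  w_0 = 0.140288·1.6996 + 0.001787·25.6631 = 0.2843  (Starbucks)
  w_1 = 0.140288·1.4170 + 0.001787·17.2658 = 0.2297  (Exxon)
  w_2 = 0.140288·3.2091 + 0.001787·20.0570 = 0.4860  (Boeing)
Σw_i=1.0000  μᵀw=0.1240
σ²=wᵀΣw=λ₁·μ_p+λ₂ = 0.140288·0.124 + 0.001787 = 0.019183 ≈ 0.0192

0.2843  0.2297  0.4860


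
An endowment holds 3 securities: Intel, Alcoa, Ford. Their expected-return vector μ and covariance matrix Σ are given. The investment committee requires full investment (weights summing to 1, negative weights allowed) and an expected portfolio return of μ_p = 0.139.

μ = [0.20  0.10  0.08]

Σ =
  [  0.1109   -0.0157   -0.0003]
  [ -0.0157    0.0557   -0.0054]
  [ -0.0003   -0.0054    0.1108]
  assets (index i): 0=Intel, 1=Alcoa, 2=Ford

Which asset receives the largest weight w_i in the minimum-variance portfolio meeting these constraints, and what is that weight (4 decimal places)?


p=Σ⁻¹μ = [2.1576  2.4858  0.8490]
q=Σ⁻¹𝟙 = [12.2129  22.3797  10.1490]
a=μᵀp=0.748029  b=𝟙ᵀp=5.492459  c=𝟙ᵀq=44.741546  D=ac−b²=3.300882
λ₁=(c·0.139−b)/D = (44.741546·0.139−5.492459)/3.300882 = 0.220128
λ₂=(a−b·0.139)/D = (0.748029−5.492459·0.139)/3.300882 = -0.004672
w* = 0.220128·p + -0.004672·q:
  w_0 = 0.220128·2.1576 + -0.004672·12.2129 = 0.4179  (Intel)
  w_1 = 0.220128·2.4858 + -0.004672·22.3797 = 0.4426  (Alcoa)
  w_2 = 0.220128·0.8490 + -0.004672·10.1490 = 0.1395  (Ford)
Σw_i=1.0000  μᵀw=0.1390
σ²=wᵀΣw=λ₁·μ_p+λ₂ = 0.220128·0.139 + -0.004672 = 0.025926 ≈ 0.0259

Alcoa (0.4426)


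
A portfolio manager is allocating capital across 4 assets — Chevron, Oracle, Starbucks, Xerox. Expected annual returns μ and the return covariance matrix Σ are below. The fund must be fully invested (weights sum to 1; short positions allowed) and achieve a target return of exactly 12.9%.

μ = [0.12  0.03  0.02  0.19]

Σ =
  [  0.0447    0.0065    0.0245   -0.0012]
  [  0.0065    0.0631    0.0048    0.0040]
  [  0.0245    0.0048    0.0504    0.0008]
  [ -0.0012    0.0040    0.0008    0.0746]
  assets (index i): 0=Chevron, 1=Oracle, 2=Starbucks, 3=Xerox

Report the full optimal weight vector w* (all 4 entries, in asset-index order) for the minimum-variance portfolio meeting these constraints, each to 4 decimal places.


0.4560  0.1546  0.0255  0.3639

g=Σ⁻¹μ = [3.4831  0.0531  -1.3429  2.6145]
h=Σ⁻¹𝟙 = [14.6852  12.6621  11.2929  12.8410]
a=μᵀg=0.889458  b=𝟙ᵀg=4.807742  c=𝟙ᵀh=51.481194  D=ac−b²=22.675962
λ₁=(c·0.129−b)/D = (51.481194·0.129−4.807742)/22.675962 = 0.080849
λ₂=(a−b·0.129)/D = (0.889458−4.807742·0.129)/22.675962 = 0.011874
w* = 0.080849·g + 0.011874·h:
  w_0 = 0.080849·3.4831 + 0.011874·14.6852 = 0.4560  (Chevron)
  w_1 = 0.080849·0.0531 + 0.011874·12.6621 = 0.1546  (Oracle)
  w_2 = 0.080849·-1.3429 + 0.011874·11.2929 = 0.0255  (Starbucks)
  w_3 = 0.080849·2.6145 + 0.011874·12.8410 = 0.3639  (Xerox)
Σw_i=1.0000  μᵀw=0.1290
σ²=wᵀΣw=λ₁·μ_p+λ₂ = 0.080849·0.129 + 0.011874 = 0.022304 ≈ 0.0223


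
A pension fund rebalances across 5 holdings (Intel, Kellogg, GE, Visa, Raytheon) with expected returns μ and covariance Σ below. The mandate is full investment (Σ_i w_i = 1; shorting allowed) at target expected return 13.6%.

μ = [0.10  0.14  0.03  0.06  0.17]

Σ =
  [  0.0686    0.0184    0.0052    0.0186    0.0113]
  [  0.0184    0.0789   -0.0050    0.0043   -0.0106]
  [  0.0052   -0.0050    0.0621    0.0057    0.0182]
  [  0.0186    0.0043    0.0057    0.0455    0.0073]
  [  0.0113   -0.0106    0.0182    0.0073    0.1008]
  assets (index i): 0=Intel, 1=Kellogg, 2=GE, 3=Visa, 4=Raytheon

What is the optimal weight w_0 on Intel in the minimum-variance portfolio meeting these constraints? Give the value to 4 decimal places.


0.1012

u=Σ⁻¹μ = [0.4855  1.8650  0.0110  0.6572  1.7786]
v=Σ⁻¹𝟙 = [4.6856  12.5012  13.1387  16.0844  7.1729]
a=μᵀu=0.651779  b=𝟙ᵀu=4.797347  c=𝟙ᵀv=53.582818  D=ac−b²=11.909634
λ₁=(c·0.136−b)/D = (53.582818·0.136−4.797347)/11.909634 = 0.209067
λ₂=(a−b·0.136)/D = (0.651779−4.797347·0.136)/11.909634 = -0.000055
w* = 0.209067·u + -0.000055·v:
  w_0 = 0.209067·0.4855 + -0.000055·4.6856 = 0.1012  (Intel)
  w_1 = 0.209067·1.8650 + -0.000055·12.5012 = 0.3892  (Kellogg)
  w_2 = 0.209067·0.0110 + -0.000055·13.1387 = 0.0016  (GE)
  w_3 = 0.209067·0.6572 + -0.000055·16.0844 = 0.1365  (Visa)
  w_4 = 0.209067·1.7786 + -0.000055·7.1729 = 0.3715  (Raytheon)
Σw_i=1.0000  μᵀw=0.1360
σ²=wᵀΣw=λ₁·μ_p+λ₂ = 0.209067·0.136 + -0.000055 = 0.028378 ≈ 0.0284


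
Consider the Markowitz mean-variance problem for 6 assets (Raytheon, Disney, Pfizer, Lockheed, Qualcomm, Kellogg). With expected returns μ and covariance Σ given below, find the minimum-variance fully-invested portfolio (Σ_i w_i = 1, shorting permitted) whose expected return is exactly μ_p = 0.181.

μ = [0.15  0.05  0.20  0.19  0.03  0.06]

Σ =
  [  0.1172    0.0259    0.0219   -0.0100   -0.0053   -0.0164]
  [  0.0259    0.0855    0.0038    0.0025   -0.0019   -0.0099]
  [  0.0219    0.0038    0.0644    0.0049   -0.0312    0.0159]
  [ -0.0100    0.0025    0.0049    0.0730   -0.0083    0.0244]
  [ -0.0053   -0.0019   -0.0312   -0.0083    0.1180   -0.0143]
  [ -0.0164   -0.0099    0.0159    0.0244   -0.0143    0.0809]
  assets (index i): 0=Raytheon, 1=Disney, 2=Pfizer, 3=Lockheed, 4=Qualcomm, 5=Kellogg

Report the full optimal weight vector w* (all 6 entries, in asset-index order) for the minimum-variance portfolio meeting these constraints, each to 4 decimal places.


0.1171  -0.0257  0.4566  0.3908  0.1508  -0.0897

u=Σ⁻¹μ = [0.8958  0.0790  3.3064  2.7565  1.3258  -0.3139]
v=Σ⁻¹𝟙 = [6.3203  10.3282  16.6946  11.1753  15.4564  10.9865]
a=μᵀu=1.344270  b=𝟙ᵀu=8.049566  c=𝟙ᵀv=70.961286  D=ac−b²=30.595647
λ₁=(c·0.181−b)/D = (70.961286·0.181−8.049566)/30.595647 = 0.156703
λ₂=(a−b·0.181)/D = (1.344270−8.049566·0.181)/30.595647 = -0.003684
w* = 0.156703·u + -0.003684·v:
  w_0 = 0.156703·0.8958 + -0.003684·6.3203 = 0.1171  (Raytheon)
  w_1 = 0.156703·0.0790 + -0.003684·10.3282 = -0.0257  (Disney)
  w_2 = 0.156703·3.3064 + -0.003684·16.6946 = 0.4566  (Pfizer)
  w_3 = 0.156703·2.7565 + -0.003684·11.1753 = 0.3908  (Lockheed)
  w_4 = 0.156703·1.3258 + -0.003684·15.4564 = 0.1508  (Qualcomm)
  w_5 = 0.156703·-0.3139 + -0.003684·10.9865 = -0.0897  (Kellogg)
Σw_i=1.0000  μᵀw=0.1810
σ²=wᵀΣw=λ₁·μ_p+λ₂ = 0.156703·0.181 + -0.003684 = 0.024680 ≈ 0.0247


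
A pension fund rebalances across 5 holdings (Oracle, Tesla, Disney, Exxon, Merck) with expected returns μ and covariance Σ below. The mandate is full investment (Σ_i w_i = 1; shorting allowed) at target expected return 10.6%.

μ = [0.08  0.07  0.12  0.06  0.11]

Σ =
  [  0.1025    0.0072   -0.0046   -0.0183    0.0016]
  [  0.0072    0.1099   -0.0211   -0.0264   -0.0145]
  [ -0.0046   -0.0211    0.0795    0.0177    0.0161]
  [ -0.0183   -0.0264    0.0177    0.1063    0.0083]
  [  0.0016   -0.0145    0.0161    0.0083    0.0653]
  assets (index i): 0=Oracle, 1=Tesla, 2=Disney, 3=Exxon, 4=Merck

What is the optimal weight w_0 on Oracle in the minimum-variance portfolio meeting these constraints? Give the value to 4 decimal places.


g=Σ⁻¹μ = [0.8536  1.2110  1.4309  0.6571  1.4962]
h=Σ⁻¹𝟙 = [11.1439  15.3838  11.7758  12.0912  14.0167]
a=μᵀg=0.528775  b=𝟙ᵀg=5.648783  c=𝟙ᵀh=64.411409  D=ac−b²=2.150414
λ₁=(c·0.106−b)/D = (64.411409·0.106−5.648783)/2.150414 = 0.548186
λ₂=(a−b·0.106)/D = (0.528775−5.648783·0.106)/2.150414 = -0.032550
w* = 0.548186·g + -0.032550·h:
  w_0 = 0.548186·0.8536 + -0.032550·11.1439 = 0.1052  (Oracle)
  w_1 = 0.548186·1.2110 + -0.032550·15.3838 = 0.1631  (Tesla)
  w_2 = 0.548186·1.4309 + -0.032550·11.7758 = 0.4011  (Disney)
  w_3 = 0.548186·0.6571 + -0.032550·12.0912 = -0.0334  (Exxon)
  w_4 = 0.548186·1.4962 + -0.032550·14.0167 = 0.3640  (Merck)
Σw_i=1.0000  μᵀw=0.1060
σ²=wᵀΣw=λ₁·μ_p+λ₂ = 0.548186·0.106 + -0.032550 = 0.025558 ≈ 0.0256

0.1052


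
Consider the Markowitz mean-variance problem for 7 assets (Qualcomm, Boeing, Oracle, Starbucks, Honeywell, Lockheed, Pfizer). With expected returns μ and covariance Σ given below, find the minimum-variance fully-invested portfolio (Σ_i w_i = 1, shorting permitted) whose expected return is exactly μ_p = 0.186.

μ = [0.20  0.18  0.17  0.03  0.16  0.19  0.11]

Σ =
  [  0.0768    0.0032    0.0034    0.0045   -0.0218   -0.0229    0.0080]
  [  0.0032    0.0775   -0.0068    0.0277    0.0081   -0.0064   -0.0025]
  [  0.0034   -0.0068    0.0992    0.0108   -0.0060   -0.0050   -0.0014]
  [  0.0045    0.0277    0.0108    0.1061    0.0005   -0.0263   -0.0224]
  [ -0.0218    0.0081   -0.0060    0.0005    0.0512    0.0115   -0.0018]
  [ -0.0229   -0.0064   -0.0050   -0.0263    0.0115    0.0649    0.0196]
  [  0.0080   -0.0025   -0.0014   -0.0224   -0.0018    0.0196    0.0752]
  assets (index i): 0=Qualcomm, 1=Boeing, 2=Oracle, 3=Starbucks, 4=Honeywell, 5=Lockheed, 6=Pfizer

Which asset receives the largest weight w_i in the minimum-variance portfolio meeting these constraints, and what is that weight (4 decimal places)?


Qualcomm (0.2894)

u=Σ⁻¹μ = [4.8736  2.0967  2.1191  0.4146  4.1250  4.4167  0.1245]
v=Σ⁻¹𝟙 = [24.6079  7.9050  11.2091  12.9238  24.9523  23.7053  9.4199]
a=μᵀu=3.237695  b=𝟙ᵀu=18.170305  c=𝟙ᵀv=114.723308  D=ac−b²=41.279081
λ₁=(c·0.186−b)/D = (114.723308·0.186−18.170305)/41.279081 = 0.076751
λ₂=(a−b·0.186)/D = (3.237695−18.170305·0.186)/41.279081 = -0.003440
w* = 0.076751·u + -0.003440·v:
  w_0 = 0.076751·4.8736 + -0.003440·24.6079 = 0.2894  (Qualcomm)
  w_1 = 0.076751·2.0967 + -0.003440·7.9050 = 0.1337  (Boeing)
  w_2 = 0.076751·2.1191 + -0.003440·11.2091 = 0.1241  (Oracle)
  w_3 = 0.076751·0.4146 + -0.003440·12.9238 = -0.0126  (Starbucks)
  w_4 = 0.076751·4.1250 + -0.003440·24.9523 = 0.2308  (Honeywell)
  w_5 = 0.076751·4.4167 + -0.003440·23.7053 = 0.2575  (Lockheed)
  w_6 = 0.076751·0.1245 + -0.003440·9.4199 = -0.0228  (Pfizer)
Σw_i=1.0000  μᵀw=0.1860
σ²=wᵀΣw=λ₁·μ_p+λ₂ = 0.076751·0.186 + -0.003440 = 0.010836 ≈ 0.0108
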